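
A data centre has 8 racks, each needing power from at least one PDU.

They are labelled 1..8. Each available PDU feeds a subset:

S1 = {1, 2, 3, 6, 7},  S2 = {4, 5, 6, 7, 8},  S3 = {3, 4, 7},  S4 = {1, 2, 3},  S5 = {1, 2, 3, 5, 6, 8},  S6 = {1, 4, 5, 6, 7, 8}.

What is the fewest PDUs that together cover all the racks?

2

S5 and S6 together: S5 ∪ S6 = {1, 2, 3, 4, 5, 6, 7, 8} — every rack is covered.
No single PDU has all 8 racks (the largest, S5, has 6), so 2 is optimal.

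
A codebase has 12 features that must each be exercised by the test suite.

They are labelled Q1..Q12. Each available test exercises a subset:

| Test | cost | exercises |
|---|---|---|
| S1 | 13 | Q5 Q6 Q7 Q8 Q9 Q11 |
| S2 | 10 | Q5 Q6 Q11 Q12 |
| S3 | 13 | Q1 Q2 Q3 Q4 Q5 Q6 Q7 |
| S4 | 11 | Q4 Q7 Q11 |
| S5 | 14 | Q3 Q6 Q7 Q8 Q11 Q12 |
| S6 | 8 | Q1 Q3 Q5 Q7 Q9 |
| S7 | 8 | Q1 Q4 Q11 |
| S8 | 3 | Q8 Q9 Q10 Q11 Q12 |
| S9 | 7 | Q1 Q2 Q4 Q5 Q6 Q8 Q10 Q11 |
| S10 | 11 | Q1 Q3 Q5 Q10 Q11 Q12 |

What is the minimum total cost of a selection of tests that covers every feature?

S3, S8 together cover every feature (S3 ∪ S8 = {Q1, Q2, Q3, Q4, Q5, Q6, Q7, Q8, Q9, Q10, Q11, Q12}); total cost 13 + 3 = 16.
The greedy pick S8, S9, S6 costs 18; no covering selection beats 16.

16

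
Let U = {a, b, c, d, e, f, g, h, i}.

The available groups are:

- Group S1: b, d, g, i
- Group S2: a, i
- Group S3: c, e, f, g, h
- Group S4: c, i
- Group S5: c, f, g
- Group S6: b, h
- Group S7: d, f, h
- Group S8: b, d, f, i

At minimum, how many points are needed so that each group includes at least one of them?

3

T = {c, h, i} meets every group (each contains at least one member of T), and |T| = 3.
The groups S2, S5, S6 are pairwise disjoint, so any hitting set needs a separate point for each — at least 3. Hence 3 is optimal.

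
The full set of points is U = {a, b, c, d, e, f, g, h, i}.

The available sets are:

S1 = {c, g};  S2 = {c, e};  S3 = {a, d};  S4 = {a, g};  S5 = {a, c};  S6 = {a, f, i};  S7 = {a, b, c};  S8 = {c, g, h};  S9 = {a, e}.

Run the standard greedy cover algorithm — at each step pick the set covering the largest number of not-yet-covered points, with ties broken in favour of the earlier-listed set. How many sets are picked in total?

Greedy: pick S6 (covers 3 new) → pick S8 (covers 3 new) → pick S2 (covers 1 new) → pick S3 (covers 1 new) → pick S7 (covers 1 new). Total picks: 5.

5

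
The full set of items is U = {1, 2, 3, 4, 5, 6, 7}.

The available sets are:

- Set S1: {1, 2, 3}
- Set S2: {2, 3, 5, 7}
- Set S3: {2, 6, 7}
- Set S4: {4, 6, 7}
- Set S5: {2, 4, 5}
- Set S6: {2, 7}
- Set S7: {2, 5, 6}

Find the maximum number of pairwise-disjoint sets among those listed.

2

S1, S4 are pairwise disjoint (S1={1,2,3}; S4={4,6,7}).
Every remaining set overlaps one of these, and no 3 of the listed sets are pairwise disjoint, so 2 is the maximum.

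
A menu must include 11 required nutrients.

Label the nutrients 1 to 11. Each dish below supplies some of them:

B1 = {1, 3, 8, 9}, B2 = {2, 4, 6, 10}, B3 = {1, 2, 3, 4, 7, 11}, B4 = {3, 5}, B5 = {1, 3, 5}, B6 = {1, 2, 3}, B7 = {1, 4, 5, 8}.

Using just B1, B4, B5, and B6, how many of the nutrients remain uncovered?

5

Union of B1, B4, B5, B6 = {1, 2, 3, 5, 8, 9}.
Not covered: 4, 6, 7, 10, 11 — 5 nutrients.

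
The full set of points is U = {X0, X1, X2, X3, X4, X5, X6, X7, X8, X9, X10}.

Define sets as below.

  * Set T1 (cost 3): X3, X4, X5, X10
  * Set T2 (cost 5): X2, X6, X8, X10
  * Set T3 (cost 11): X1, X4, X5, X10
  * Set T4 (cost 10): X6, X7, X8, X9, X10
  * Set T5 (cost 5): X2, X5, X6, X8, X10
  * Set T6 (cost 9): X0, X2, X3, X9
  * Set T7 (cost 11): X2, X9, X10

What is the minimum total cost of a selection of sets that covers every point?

30

T3, T4, T6 together cover every point (T3 ∪ T4 ∪ T6 = {X0, X1, X2, X3, X4, X5, X6, X7, X8, X9, X10}); total cost 11 + 10 + 9 = 30.
The greedy pick T1, T2, T6, T4, T3 costs 38; no covering selection beats 30.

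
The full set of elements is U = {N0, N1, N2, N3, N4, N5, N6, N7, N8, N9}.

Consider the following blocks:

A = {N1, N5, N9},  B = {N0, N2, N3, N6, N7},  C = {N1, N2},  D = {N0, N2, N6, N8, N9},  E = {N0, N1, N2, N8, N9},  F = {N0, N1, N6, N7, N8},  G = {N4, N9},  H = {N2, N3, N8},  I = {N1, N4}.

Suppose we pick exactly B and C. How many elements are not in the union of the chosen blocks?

4

Union of B, C = {N0, N1, N2, N3, N6, N7}.
Not covered: N4, N5, N8, N9 — 4 elements.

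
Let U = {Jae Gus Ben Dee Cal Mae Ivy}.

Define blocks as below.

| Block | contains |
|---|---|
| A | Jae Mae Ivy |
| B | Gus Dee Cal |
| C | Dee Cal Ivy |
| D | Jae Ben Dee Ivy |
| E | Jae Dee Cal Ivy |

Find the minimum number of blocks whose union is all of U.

A, B, and D cover everything between them: the union {Jae, Gus, Ben, Dee, Cal, Mae, Ivy} is all of U.
Only B contains Gus, so B is forced; the remaining 4 items need at least 2 more blocks (each remaining block adds at most 3) — so at least 3 blocks are needed, and 3 is optimal.

3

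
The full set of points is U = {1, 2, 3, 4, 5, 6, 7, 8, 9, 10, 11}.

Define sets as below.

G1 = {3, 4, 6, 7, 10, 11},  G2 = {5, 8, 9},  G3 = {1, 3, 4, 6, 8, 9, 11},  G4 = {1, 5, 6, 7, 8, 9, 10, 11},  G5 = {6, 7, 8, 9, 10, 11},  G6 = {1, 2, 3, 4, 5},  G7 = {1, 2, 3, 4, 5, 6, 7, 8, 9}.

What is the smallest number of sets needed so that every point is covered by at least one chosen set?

2

G4 and G7 together: G4 ∪ G7 = {1, 2, 3, 4, 5, 6, 7, 8, 9, 10, 11} — every point is covered.
No single set has all 11 points (the largest, G7, has 9), so 2 is optimal.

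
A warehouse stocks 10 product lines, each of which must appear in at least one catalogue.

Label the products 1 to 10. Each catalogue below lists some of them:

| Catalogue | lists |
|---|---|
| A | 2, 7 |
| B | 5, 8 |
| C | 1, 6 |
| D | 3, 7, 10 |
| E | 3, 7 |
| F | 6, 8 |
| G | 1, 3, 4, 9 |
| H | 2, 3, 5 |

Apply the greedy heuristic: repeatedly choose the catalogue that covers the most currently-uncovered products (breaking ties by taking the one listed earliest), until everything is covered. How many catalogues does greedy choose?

5

Greedy: pick G (covers 4 new) → pick A (covers 2 new) → pick B (covers 2 new) → pick C (covers 1 new) → pick D (covers 1 new). Total picks: 5.
(The true minimum cover uses only 4 catalogues, so greedy is not optimal here.)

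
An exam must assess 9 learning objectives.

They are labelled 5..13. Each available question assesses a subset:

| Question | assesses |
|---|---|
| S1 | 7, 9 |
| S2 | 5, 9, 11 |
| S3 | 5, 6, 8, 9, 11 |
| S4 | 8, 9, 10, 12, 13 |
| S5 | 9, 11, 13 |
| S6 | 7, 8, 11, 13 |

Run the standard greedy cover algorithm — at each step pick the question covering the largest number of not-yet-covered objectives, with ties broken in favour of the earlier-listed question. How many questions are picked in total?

3

Greedy: pick S3 (covers 5 new) → pick S4 (covers 3 new) → pick S1 (covers 1 new). Total picks: 3.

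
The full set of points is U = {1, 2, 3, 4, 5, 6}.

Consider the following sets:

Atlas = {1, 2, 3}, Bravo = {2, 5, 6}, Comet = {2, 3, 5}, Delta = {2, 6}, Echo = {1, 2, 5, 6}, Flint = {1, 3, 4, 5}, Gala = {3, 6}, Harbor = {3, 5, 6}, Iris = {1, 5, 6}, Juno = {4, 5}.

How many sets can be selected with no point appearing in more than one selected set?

Atlas, Juno are pairwise disjoint (Atlas={1,2,3}; Juno={4,5}).
Every remaining set overlaps one of these, and no 3 of the listed sets are pairwise disjoint, so 2 is the maximum.

2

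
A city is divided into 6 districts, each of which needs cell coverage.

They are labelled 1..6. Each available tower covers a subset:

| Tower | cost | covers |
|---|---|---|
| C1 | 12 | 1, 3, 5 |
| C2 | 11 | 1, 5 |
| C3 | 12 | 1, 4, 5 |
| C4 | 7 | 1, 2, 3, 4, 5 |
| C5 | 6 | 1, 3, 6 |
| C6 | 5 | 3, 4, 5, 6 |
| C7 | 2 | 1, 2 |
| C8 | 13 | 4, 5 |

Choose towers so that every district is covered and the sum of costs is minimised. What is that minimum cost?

C6, C7 together cover every district (C6 ∪ C7 = {1, 2, 3, 4, 5, 6}); total cost 5 + 2 = 7.
No covering selection has total cost below 7.

7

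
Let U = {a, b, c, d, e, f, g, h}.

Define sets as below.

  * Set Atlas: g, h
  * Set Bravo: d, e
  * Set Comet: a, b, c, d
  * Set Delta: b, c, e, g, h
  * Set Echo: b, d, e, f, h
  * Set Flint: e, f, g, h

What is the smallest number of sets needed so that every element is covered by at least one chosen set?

Comet and Flint together: Comet ∪ Flint = {a, b, c, d, e, f, g, h} — every element is covered.
No single set has all 8 elements (the largest, Delta, has 5), so 2 is optimal.

2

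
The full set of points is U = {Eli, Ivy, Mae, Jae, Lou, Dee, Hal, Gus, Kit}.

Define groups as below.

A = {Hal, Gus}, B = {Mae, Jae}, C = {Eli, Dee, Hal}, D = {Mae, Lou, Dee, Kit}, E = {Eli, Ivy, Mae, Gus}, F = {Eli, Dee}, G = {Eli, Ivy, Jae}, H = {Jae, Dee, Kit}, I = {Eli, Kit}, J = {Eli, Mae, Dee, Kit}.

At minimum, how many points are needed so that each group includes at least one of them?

4

T = {Eli, Jae, Hal, Kit} meets every group (each contains at least one member of T), and |T| = 4.
No choice of 3 points meets every group, so 4 is the minimum.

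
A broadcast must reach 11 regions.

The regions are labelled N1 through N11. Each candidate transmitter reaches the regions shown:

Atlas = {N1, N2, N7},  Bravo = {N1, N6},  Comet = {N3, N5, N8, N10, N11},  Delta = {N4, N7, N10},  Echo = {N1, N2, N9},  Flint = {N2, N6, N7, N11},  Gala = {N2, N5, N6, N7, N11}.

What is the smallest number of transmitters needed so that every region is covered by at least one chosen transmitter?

4

Take {Comet, Delta, Echo, Flint}. Their union is {N1, N2, N3, N4, N5, N6, N7, N8, N9, N10, N11}, which is all 11 regions.
No 3 of the 7 transmitters cover everything (all 35 combinations miss at least one region), so 4 is optimal.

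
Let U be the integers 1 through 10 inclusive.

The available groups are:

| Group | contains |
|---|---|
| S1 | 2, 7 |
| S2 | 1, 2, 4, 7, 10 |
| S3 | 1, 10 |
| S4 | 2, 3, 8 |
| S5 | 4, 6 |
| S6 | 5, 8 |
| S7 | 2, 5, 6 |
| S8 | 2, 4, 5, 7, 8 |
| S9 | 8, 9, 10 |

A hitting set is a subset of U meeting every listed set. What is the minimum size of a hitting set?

Take H = {2, 5, 6, 10}. Each listed group contains at least one of these, so H is a hitting set of size 4.
The groups S1, S3, S5, S6 are pairwise disjoint, so any hitting set needs a separate element for each — at least 4. Hence 4 is optimal.

4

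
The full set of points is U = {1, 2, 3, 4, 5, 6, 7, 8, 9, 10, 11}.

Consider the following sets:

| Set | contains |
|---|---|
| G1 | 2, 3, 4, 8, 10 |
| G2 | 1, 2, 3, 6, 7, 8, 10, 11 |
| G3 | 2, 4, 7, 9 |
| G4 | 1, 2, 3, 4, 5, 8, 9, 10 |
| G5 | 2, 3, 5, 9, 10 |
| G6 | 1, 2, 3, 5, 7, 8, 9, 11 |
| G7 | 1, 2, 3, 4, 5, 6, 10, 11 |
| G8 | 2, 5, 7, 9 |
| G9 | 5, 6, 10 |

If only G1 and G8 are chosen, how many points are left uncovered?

3

Union of G1, G8 = {2, 3, 4, 5, 7, 8, 9, 10}.
Not covered: 1, 6, 11 — 3 points.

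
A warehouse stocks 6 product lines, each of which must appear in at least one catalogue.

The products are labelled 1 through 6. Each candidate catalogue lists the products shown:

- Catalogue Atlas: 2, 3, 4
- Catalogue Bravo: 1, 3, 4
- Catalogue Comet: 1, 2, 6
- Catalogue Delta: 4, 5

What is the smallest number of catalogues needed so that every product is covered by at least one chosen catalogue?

Bravo and Comet and Delta together: Bravo ∪ Comet ∪ Delta = {1, 2, 3, 4, 5, 6} — every product is covered.
Only Delta contains 5, so Delta is forced; the remaining 4 products need at least 2 more catalogues (each remaining catalogue adds at most 3) — so at least 3 catalogues are needed, and 3 is optimal.

3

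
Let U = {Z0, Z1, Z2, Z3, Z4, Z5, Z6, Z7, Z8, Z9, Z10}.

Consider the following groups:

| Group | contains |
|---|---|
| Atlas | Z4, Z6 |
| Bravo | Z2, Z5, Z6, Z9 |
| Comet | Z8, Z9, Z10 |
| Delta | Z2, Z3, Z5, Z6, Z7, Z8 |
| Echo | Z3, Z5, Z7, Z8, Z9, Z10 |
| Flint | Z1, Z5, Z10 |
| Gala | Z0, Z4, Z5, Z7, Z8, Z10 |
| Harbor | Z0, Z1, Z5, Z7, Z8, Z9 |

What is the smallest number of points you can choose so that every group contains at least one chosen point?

H = {Z1, Z6, Z10} meets every group (each contains at least one member of H), and |H| = 3.
No choice of 2 points meets every group, so 3 is the minimum.

3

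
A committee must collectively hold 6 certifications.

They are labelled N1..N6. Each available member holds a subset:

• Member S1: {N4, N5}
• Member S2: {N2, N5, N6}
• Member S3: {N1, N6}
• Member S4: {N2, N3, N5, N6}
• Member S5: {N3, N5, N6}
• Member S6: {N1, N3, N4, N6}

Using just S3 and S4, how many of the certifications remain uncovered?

Union of S3, S4 = {N1, N2, N3, N5, N6}.
Not covered: N4 — 1 certification.

1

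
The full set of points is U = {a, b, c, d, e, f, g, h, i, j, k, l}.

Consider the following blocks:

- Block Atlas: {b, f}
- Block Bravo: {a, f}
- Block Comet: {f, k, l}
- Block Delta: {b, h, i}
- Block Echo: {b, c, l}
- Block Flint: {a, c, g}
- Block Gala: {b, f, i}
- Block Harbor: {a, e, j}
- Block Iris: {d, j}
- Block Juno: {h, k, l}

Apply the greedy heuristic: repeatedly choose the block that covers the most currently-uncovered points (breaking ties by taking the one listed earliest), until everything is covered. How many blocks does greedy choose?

5

Greedy: pick Comet (covers 3 new) → pick Delta (covers 3 new) → pick Flint (covers 3 new) → pick Harbor (covers 2 new) → pick Iris (covers 1 new). Total picks: 5.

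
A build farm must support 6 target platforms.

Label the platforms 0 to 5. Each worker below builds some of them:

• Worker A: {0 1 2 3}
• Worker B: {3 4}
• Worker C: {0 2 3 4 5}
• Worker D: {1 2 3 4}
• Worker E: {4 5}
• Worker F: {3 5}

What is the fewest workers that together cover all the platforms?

2

Take {C, D}. Their union is {0, 1, 2, 3, 4, 5}, which is all 6 platforms.
No single worker has all 6 platforms (the largest, C, has 5), so 2 is optimal.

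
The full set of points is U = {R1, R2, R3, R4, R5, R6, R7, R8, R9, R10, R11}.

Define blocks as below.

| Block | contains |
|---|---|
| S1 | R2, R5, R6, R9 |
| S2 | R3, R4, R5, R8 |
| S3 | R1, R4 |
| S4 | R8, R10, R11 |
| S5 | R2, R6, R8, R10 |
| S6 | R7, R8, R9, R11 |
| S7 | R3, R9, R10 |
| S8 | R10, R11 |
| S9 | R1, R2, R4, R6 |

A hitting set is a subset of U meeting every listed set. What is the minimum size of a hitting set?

3

H = {R4, R9, R10} meets every block (each contains at least one member of H), and |H| = 3.
The blocks S1, S3, S4 are pairwise disjoint, so any hitting set needs a separate point for each — at least 3. Hence 3 is optimal.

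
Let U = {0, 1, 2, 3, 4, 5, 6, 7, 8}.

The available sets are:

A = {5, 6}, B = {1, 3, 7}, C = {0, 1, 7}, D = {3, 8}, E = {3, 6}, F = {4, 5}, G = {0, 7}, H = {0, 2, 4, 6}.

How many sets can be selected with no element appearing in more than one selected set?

3

D, F, G are pairwise disjoint (D={3,8}; F={4,5}; G={0,7}).
Every remaining set overlaps one of these, and no 4 of the listed sets are pairwise disjoint, so 3 is the maximum.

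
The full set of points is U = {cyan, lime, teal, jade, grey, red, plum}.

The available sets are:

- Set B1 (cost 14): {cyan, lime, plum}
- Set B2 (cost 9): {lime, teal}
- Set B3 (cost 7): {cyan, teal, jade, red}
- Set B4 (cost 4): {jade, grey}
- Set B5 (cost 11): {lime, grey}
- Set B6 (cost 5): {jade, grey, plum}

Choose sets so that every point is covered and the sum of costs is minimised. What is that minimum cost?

21

B2, B3, B6 together cover every point (B2 ∪ B3 ∪ B6 = {cyan, lime, teal, jade, grey, red, plum}); total cost 9 + 7 + 5 = 21.
No covering selection has total cost below 21.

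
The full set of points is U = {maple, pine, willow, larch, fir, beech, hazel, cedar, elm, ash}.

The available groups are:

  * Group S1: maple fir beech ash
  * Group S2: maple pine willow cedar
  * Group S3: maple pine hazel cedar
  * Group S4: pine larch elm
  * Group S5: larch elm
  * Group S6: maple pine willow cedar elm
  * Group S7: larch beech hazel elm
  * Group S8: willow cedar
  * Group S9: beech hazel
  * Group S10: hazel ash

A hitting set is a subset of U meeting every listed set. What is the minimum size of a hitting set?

4

H = {larch, beech, hazel, cedar} meets every group (each contains at least one member of H), and |H| = 4.
No choice of 3 points meets every group, so 4 is the minimum.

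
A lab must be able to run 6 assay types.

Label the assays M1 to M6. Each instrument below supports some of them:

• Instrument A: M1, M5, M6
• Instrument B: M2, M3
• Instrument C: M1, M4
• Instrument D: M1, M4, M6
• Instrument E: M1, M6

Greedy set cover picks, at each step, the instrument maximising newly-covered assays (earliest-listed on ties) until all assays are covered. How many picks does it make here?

3

Greedy: pick A (covers 3 new) → pick B (covers 2 new) → pick C (covers 1 new). Total picks: 3.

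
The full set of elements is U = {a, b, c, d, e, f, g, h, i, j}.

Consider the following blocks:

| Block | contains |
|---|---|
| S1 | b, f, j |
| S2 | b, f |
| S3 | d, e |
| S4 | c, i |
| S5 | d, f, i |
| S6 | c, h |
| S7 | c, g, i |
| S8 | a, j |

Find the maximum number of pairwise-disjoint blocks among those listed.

S2, S3, S7, S8 are pairwise disjoint (S2={b,f}; S3={d,e}; S7={c,g,i}; S8={a,j}).
Every remaining block overlaps one of these, and no 5 of the listed blocks are pairwise disjoint, so 4 is the maximum.

4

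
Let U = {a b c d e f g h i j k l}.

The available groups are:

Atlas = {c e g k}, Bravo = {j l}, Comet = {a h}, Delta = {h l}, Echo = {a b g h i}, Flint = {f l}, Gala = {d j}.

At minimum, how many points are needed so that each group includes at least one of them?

T = {a, c, d, l} meets every group (each contains at least one member of T), and |T| = 4.
The groups Atlas, Comet, Flint, Gala are pairwise disjoint, so any hitting set needs a separate point for each — at least 4. Hence 4 is optimal.

4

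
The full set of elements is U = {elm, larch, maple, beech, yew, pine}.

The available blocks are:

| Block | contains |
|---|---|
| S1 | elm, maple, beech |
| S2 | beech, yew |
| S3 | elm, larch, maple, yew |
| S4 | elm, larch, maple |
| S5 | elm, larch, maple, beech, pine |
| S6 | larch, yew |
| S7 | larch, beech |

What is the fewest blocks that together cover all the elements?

Take {S3, S5}. Their union is {elm, larch, maple, beech, yew, pine}, which is all 6 elements.
No single block has all 6 elements (the largest, S5, has 5), so 2 is optimal.

2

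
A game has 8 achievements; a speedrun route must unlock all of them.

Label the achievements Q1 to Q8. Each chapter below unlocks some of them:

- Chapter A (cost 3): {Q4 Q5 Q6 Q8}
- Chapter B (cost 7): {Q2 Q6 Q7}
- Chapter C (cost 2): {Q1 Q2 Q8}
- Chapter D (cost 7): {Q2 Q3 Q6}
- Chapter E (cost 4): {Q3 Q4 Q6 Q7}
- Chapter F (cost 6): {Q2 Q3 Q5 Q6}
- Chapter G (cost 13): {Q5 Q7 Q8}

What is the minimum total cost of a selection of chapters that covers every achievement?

A, C, E together cover every achievement (A ∪ C ∪ E = {Q1, Q2, Q3, Q4, Q5, Q6, Q7, Q8}); total cost 3 + 2 + 4 = 9.
No covering selection has total cost below 9.

9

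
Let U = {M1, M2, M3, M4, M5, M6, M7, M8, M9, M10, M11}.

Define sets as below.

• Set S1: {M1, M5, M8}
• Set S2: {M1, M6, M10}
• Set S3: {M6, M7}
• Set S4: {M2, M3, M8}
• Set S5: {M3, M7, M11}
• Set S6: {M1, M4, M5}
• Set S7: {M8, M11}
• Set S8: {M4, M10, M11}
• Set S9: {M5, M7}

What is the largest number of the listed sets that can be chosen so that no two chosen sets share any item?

S1, S3, S8 are pairwise disjoint (S1={M1,M5,M8}; S3={M6,M7}; S8={M4,M10,M11}).
Every remaining set overlaps one of these, and no 4 of the listed sets are pairwise disjoint, so 3 is the maximum.

3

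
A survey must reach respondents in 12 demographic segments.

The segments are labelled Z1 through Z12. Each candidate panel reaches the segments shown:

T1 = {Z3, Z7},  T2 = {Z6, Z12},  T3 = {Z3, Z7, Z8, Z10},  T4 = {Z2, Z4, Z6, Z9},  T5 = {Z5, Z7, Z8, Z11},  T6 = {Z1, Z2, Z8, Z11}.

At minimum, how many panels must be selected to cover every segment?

5

Take {T2, T3, T4, T5, T6}. Their union is {Z1, Z2, Z3, Z4, Z5, Z6, Z7, Z8, Z9, Z10, Z11, Z12}, which is all 12 segments.
No 4 of the 6 panels cover everything (all 15 combinations miss at least one segment), so 5 is optimal.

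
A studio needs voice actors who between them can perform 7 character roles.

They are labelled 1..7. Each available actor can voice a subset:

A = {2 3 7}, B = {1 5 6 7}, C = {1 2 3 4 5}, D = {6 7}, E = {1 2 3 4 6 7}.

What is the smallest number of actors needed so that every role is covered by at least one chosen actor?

Take {C, E}. Their union is {1, 2, 3, 4, 5, 6, 7}, which is all 7 roles.
No single actor has all 7 roles (the largest, E, has 6), so 2 is optimal.

2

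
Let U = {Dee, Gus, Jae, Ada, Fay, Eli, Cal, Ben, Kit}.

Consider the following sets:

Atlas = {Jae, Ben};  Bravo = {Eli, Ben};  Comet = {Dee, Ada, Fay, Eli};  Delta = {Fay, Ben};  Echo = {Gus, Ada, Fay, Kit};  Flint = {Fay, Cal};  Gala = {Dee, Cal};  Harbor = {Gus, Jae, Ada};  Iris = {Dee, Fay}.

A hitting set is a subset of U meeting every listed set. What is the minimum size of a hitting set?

Take H = {Jae, Fay, Eli, Cal}. Each listed set contains at least one of these, so H is a hitting set of size 4.
No choice of 3 elements meets every set, so 4 is the minimum.

4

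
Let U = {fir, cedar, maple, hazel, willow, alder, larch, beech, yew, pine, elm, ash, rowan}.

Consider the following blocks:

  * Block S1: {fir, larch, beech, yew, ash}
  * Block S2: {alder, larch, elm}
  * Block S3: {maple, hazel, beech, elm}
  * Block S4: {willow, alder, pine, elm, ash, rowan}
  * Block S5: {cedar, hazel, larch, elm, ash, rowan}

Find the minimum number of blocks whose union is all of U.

4

S1, S3, S4, and S5 cover everything between them: the union {fir, cedar, maple, hazel, willow, alder, larch, beech, yew, pine, elm, ash, rowan} is all of U.
Only S5 contains cedar, so S5 is forced; the remaining 7 elements need at least 3 more blocks (each remaining block adds at most 3) — so at least 4 blocks are needed, and 4 is optimal.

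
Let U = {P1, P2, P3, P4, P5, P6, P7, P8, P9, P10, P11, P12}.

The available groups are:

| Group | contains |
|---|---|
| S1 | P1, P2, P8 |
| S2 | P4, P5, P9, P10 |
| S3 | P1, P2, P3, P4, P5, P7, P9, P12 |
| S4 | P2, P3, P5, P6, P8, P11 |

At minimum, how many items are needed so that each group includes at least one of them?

Take H = {P8, P9}. Each listed group contains at least one of these, so H is a hitting set of size 2.
The groups S1, S2 are pairwise disjoint, so any hitting set needs a separate item for each — at least 2. Hence 2 is optimal.

2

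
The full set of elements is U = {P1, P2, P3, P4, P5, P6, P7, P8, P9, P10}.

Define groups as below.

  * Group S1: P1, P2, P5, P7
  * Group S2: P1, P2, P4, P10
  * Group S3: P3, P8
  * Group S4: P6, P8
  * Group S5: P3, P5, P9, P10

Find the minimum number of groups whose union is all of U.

Take {S1, S2, S4, S5}. Their union is {P1, P2, P3, P4, P5, P6, P7, P8, P9, P10}, which is all 10 elements.
No 3 of the 5 groups cover everything (all 10 combinations miss at least one element), so 4 is optimal.

4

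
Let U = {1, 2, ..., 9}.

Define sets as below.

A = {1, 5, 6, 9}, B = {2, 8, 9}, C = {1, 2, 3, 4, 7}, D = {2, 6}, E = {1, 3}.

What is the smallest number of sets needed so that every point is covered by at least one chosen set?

Take {A, B, C}. Their union is {1, 2, 3, 4, 5, 6, 7, 8, 9}, which is all 9 points.
Only C contains 4, so C is forced; the remaining 4 points need at least 2 more sets (each remaining set adds at most 3) — so at least 3 sets are needed, and 3 is optimal.

3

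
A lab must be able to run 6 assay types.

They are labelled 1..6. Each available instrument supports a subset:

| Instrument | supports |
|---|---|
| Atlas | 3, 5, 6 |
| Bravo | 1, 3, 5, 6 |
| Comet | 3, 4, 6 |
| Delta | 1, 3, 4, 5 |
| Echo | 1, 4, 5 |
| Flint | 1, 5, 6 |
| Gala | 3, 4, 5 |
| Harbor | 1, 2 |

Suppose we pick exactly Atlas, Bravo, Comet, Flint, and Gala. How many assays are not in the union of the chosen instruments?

1

Union of Atlas, Bravo, Comet, Flint, Gala = {1, 3, 4, 5, 6}.
Not covered: 2 — 1 assay.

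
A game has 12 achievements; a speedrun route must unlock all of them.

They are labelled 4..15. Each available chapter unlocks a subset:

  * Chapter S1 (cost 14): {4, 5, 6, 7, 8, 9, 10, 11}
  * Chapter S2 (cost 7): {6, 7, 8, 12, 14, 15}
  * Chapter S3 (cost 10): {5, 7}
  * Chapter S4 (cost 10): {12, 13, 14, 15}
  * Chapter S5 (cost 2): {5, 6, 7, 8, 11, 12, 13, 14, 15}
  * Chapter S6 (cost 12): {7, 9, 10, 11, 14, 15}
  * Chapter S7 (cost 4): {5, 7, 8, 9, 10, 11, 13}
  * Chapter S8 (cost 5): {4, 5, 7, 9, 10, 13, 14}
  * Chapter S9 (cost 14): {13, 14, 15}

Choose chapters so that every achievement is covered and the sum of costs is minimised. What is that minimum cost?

S5, S8 together cover every achievement (S5 ∪ S8 = {4, 5, 6, 7, 8, 9, 10, 11, 12, 13, 14, 15}); total cost 2 + 5 = 7.
No covering selection has total cost below 7.

7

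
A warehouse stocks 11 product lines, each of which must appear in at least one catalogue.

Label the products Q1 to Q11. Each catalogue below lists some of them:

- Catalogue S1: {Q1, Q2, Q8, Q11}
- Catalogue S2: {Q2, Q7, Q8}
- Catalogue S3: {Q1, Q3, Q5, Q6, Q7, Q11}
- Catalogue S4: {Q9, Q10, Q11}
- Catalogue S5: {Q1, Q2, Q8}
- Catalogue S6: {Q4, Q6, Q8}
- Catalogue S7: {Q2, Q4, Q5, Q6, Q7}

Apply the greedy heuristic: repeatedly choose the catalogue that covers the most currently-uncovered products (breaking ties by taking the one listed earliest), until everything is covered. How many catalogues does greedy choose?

4

Greedy: pick S3 (covers 6 new) → pick S1 (covers 2 new) → pick S4 (covers 2 new) → pick S6 (covers 1 new). Total picks: 4.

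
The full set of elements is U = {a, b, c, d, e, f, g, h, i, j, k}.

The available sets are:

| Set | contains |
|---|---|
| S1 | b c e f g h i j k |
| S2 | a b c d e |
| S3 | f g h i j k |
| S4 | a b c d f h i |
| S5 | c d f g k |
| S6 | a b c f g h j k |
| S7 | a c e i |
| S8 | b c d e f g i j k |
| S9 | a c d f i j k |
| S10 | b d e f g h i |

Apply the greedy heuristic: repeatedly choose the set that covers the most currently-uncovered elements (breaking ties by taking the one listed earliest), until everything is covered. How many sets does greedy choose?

Greedy: pick S1 (covers 9 new) → pick S2 (covers 2 new). Total picks: 2.

2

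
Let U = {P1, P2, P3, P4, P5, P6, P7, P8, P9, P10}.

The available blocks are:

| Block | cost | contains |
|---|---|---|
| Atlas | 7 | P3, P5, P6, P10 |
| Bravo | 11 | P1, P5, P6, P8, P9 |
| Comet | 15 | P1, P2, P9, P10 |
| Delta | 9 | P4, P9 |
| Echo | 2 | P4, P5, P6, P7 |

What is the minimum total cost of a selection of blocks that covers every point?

Atlas, Bravo, Comet, Echo together cover every point (Atlas ∪ Bravo ∪ Comet ∪ Echo = {P1, P2, P3, P4, P5, P6, P7, P8, P9, P10}); total cost 7 + 11 + 15 + 2 = 35.
No covering selection has total cost below 35.

35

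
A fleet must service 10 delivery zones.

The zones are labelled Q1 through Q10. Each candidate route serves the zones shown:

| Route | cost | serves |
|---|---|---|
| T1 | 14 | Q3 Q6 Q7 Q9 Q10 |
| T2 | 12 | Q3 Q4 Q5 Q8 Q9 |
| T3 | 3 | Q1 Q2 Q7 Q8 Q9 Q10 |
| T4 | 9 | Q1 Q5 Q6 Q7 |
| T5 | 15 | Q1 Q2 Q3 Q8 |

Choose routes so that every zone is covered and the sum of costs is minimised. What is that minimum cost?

T2, T3, T4 together cover every zone (T2 ∪ T3 ∪ T4 = {Q1, Q2, Q3, Q4, Q5, Q6, Q7, Q8, Q9, Q10}); total cost 12 + 3 + 9 = 24.
No covering selection has total cost below 24.

24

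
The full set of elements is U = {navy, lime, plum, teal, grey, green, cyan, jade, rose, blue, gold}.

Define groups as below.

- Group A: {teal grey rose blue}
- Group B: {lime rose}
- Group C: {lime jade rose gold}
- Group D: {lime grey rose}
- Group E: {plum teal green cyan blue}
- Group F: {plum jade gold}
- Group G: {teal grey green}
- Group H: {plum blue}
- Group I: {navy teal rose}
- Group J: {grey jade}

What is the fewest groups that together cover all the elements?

4

Take {C, E, I, J}. Their union is {navy, lime, plum, teal, grey, green, cyan, jade, rose, blue, gold}, which is all 11 elements.
No 3 of the 10 groups cover everything (all 120 combinations miss at least one element), so 4 is optimal.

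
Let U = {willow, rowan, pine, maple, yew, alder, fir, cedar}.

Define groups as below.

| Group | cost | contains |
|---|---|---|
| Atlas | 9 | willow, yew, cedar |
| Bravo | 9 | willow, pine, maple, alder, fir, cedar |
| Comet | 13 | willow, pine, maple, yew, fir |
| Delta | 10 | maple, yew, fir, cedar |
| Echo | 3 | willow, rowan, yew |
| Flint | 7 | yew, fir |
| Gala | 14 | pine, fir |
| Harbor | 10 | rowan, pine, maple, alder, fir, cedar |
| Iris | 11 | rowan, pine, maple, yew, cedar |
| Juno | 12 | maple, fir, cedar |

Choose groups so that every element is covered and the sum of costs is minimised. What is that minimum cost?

Bravo, Echo together cover every element (Bravo ∪ Echo = {willow, rowan, pine, maple, yew, alder, fir, cedar}); total cost 9 + 3 = 12.
No covering selection has total cost below 12.

12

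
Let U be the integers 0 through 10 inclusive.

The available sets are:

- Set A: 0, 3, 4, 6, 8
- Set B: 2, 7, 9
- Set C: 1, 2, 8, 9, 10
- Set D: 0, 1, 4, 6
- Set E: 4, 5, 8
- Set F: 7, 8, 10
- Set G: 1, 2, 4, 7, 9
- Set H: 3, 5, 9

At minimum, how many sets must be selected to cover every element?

D, F, G, and H cover everything between them: the union {0, 1, 2, 3, 4, 5, 6, 7, 8, 9, 10} is all of U.
No 3 of the 8 sets cover everything (all 56 combinations miss at least one element), so 4 is optimal.

4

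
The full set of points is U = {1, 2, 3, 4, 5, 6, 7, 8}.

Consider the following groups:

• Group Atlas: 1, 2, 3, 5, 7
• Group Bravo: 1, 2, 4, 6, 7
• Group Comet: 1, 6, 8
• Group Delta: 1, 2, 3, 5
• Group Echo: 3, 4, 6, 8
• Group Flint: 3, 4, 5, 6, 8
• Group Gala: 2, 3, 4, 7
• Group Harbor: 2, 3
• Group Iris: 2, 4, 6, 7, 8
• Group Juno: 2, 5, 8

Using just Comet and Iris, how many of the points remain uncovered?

2

Union of Comet, Iris = {1, 2, 4, 6, 7, 8}.
Not covered: 3, 5 — 2 points.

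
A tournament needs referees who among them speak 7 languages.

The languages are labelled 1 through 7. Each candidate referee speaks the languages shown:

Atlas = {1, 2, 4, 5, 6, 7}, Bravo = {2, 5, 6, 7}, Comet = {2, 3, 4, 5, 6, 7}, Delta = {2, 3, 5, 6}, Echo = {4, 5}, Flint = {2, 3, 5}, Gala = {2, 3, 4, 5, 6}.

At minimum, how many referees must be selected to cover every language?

2

Take {Atlas, Comet}. Their union is {1, 2, 3, 4, 5, 6, 7}, which is all 7 languages.
No single referee has all 7 languages (the largest, Atlas, has 6), so 2 is optimal.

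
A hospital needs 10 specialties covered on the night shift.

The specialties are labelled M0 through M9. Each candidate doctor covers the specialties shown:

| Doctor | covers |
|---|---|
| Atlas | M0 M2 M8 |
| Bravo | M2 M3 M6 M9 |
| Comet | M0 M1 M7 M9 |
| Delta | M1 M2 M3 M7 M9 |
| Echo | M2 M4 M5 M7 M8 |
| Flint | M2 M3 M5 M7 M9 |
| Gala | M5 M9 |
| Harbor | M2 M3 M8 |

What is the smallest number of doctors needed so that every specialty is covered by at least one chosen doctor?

3

Bravo and Comet and Echo together: Bravo ∪ Comet ∪ Echo = {M0, M1, M2, M3, M4, M5, M6, M7, M8, M9} — every specialty is covered.
Only Echo contains M4, so Echo is forced; the remaining 5 specialties need at least 2 more doctors (each remaining doctor adds at most 3) — so at least 3 doctors are needed, and 3 is optimal.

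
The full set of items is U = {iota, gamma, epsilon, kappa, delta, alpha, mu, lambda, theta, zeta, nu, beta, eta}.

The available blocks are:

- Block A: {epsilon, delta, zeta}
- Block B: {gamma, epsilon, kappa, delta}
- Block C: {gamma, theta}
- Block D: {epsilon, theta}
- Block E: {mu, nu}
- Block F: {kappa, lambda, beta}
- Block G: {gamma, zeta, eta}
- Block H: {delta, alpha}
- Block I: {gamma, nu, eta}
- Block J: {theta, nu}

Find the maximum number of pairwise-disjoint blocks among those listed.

D, E, F, G, H are pairwise disjoint (D={epsilon,theta}; E={mu,nu}; F={kappa,lambda,beta}; G={gamma,zeta,eta}; H={delta,alpha}).
Every remaining block overlaps one of these, and no 6 of the listed blocks are pairwise disjoint, so 5 is the maximum.

5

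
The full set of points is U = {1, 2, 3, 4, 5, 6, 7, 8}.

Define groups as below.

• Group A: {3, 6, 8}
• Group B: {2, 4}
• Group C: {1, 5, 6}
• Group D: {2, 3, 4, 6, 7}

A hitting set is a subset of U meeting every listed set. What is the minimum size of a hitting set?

Take H = {2, 6}. Each listed group contains at least one of these, so H is a hitting set of size 2.
The groups B, C are pairwise disjoint, so any hitting set needs a separate point for each — at least 2. Hence 2 is optimal.

2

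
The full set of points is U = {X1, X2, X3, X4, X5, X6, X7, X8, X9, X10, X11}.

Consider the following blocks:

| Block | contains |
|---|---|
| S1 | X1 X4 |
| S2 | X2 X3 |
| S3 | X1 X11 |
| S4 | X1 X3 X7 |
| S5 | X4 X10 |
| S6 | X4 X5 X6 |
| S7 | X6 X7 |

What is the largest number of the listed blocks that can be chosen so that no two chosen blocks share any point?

4

S2, S3, S5, S7 are pairwise disjoint (S2={X2,X3}; S3={X1,X11}; S5={X4,X10}; S7={X6,X7}).
Every remaining block overlaps one of these, and no 5 of the listed blocks are pairwise disjoint, so 4 is the maximum.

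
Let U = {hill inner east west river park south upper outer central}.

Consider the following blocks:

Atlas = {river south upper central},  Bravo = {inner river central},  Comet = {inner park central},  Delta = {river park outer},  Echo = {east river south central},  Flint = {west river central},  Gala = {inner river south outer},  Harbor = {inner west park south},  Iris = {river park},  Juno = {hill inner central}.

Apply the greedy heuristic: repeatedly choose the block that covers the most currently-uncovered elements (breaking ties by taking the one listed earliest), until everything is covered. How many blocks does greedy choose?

5

Greedy: pick Atlas (covers 4 new) → pick Harbor (covers 3 new) → pick Delta (covers 1 new) → pick Echo (covers 1 new) → pick Juno (covers 1 new). Total picks: 5.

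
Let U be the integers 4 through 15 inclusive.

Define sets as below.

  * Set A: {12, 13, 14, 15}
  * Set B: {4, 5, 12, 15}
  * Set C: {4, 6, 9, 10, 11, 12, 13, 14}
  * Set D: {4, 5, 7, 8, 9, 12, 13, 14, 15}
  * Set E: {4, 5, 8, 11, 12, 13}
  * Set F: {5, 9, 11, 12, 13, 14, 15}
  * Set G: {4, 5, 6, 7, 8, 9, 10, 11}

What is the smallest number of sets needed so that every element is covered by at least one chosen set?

D and G cover everything between them: the union {4, 5, 6, 7, 8, 9, 10, 11, 12, 13, 14, 15} is all of U.
No single set has all 12 elements (the largest, D, has 9), so 2 is optimal.

2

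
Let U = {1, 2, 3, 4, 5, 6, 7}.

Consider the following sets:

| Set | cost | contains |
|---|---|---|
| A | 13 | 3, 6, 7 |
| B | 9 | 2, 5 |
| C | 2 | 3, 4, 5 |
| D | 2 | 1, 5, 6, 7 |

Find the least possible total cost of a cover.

B, C, D together cover every element (B ∪ C ∪ D = {1, 2, 3, 4, 5, 6, 7}); total cost 9 + 2 + 2 = 13.
No covering selection has total cost below 13.

13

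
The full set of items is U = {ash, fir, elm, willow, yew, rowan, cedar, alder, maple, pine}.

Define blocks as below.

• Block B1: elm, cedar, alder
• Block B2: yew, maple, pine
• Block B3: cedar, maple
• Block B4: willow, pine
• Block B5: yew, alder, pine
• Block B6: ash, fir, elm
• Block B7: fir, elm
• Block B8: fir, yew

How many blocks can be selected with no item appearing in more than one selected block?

B3, B4, B6 are pairwise disjoint (B3={cedar,maple}; B4={willow,pine}; B6={ash,fir,elm}).
Every remaining block overlaps one of these, and no 4 of the listed blocks are pairwise disjoint, so 3 is the maximum.

3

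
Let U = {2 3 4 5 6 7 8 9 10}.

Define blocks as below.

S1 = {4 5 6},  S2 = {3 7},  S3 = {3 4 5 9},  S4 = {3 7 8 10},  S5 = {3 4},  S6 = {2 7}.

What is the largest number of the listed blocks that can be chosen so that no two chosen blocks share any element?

S3, S6 are pairwise disjoint (S3={3,4,5,9}; S6={2,7}).
Every remaining block overlaps one of these, and no 3 of the listed blocks are pairwise disjoint, so 2 is the maximum.

2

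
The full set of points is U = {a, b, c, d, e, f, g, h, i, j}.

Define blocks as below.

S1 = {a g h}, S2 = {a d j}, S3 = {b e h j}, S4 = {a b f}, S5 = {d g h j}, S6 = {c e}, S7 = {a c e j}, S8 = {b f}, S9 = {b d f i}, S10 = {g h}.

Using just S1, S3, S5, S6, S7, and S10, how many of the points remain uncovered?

2

Union of S1, S3, S5, S6, S7, S10 = {a, b, c, d, e, g, h, j}.
Not covered: f, i — 2 points.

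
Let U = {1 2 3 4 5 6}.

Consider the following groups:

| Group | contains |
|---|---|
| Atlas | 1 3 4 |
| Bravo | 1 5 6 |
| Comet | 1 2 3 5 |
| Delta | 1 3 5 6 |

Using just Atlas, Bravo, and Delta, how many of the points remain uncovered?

1

Union of Atlas, Bravo, Delta = {1, 3, 4, 5, 6}.
Not covered: 2 — 1 point.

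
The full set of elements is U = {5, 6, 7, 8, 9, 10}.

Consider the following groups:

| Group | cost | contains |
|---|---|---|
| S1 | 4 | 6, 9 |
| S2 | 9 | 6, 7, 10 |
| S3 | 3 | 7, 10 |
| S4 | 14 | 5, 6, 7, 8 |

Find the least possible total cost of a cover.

S1, S3, S4 together cover every element (S1 ∪ S3 ∪ S4 = {5, 6, 7, 8, 9, 10}); total cost 4 + 3 + 14 = 21.
No covering selection has total cost below 21.

21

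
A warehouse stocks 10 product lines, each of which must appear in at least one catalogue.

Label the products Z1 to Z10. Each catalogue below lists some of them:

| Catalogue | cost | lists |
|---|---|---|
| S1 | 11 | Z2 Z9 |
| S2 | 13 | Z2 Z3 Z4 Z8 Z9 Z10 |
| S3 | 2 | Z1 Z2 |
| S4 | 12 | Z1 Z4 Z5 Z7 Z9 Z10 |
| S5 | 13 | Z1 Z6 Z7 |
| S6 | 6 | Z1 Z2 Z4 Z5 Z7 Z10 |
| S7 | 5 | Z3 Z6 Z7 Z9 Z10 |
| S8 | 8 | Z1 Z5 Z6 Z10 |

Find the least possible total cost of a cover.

24

S2, S6, S7 together cover every product (S2 ∪ S6 ∪ S7 = {Z1, Z2, Z3, Z4, Z5, Z6, Z7, Z8, Z9, Z10}); total cost 13 + 6 + 5 = 24.
The greedy pick S3, S7, S6, S2 costs 26; no covering selection beats 24.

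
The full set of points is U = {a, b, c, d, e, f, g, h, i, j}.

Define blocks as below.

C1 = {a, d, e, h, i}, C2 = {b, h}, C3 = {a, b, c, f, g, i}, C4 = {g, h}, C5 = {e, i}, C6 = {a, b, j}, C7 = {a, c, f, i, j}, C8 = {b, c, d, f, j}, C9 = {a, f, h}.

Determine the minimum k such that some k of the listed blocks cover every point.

3

C1 and C3 and C8 together: C1 ∪ C3 ∪ C8 = {a, b, c, d, e, f, g, h, i, j} — every point is covered.
No 2 of the 9 blocks cover everything (all 36 combinations miss at least one point), so 3 is optimal.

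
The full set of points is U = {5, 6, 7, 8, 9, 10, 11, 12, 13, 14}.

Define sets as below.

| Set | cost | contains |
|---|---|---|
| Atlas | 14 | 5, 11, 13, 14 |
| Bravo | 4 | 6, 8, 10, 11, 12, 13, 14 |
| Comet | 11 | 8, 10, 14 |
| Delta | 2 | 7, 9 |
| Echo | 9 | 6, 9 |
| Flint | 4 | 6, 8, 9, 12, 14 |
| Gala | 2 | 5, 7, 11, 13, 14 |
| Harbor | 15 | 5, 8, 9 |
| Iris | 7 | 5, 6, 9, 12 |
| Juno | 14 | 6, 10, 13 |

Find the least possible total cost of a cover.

8

Bravo, Delta, Gala together cover every point (Bravo ∪ Delta ∪ Gala = {5, 6, 7, 8, 9, 10, 11, 12, 13, 14}); total cost 4 + 2 + 2 = 8.
No covering selection has total cost below 8.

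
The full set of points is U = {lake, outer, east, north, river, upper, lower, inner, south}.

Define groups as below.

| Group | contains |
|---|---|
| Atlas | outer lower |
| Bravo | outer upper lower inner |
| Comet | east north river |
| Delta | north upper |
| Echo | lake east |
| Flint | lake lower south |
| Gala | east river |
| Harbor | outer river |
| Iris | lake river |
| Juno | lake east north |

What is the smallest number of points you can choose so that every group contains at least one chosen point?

4

Take H = {east, river, upper, lower}. Each listed group contains at least one of these, so H is a hitting set of size 4.
No choice of 3 points meets every group, so 4 is the minimum.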